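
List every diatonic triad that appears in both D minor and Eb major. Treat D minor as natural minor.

Triads in D minor (natural minor): D minor (i), E diminished (ii°), F major (III), G minor (iv), A minor (v), Bb major (VI), C major (VII).
Triads in Eb major: Eb major (I), F minor (ii), G minor (iii), Ab major (IV), Bb major (V), C minor (vi), D diminished (vii°).
Shared triads with their functions: G minor (iv in D minor, iii in Eb major); Bb major (VI in D minor, V in Eb major).

Gm, Bb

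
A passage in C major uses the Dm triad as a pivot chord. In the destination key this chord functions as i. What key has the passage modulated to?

The numeral i denotes a minor triad on scale degree 1. With D on degree 1, the tonic of the new key is D.
Degree 1 carries a minor triad in minor keys, so the destination is D minor.
Check: the diatonic triads of D minor (natural minor) are Dm (i), Edim (ii°), F (III), Gm (iv), Am (v), Bb (VI), C (VII) — Dm is indeed i.

D minor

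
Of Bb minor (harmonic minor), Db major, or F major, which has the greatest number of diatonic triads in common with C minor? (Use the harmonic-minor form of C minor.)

Db major

Triads of C minor (harmonic minor): Cm (i), Ddim (ii°), Ebaug (III+), Fm (iv), G (V), Ab (VI), Bdim (vii°).
Bb minor (harmonic minor) shares 0: none.
Db major shares 2: Fm, Ab.
F major shares 0: none.
The most common triads (2) are shared with Db major.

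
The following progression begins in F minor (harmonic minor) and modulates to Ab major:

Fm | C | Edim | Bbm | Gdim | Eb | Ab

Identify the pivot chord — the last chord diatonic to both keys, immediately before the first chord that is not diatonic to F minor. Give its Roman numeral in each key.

Gdim — ii° in F minor, vii° in Ab major

Chords diatonic to F minor: Fm, Gdim, Abaug, Bbm, C, Db, Edim.
Reading the progression, the first chord not in that set is Eb, so the modulation leaves F minor there.
The chord immediately before Eb is Gdim, which is diatonic to both keys: ii° in F minor and vii° in Ab major.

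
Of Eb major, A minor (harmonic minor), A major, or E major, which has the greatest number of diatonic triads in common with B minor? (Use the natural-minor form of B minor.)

Triads of B minor (natural minor): Bm (i), C#dim (ii°), D (III), Em (iv), F#m (v), G (VI), A (VII).
Eb major shares 0: none.
A minor (harmonic minor) shares 0: none.
A major shares 4: Bm, D, F#m, A.
E major shares 2: F#m, A.
The most common triads (4) are shared with A major.

A major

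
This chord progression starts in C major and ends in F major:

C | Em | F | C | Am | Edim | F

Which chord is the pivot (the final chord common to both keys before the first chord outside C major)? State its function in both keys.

Am — vi in C major, iii in F major

Chords diatonic to C major: C, Dm, Em, F, G, Am, Bdim.
Reading the progression, the first chord not in that set is Edim, so the modulation leaves C major there.
The chord immediately before Edim is Am, which is diatonic to both keys: vi in C major and iii in F major.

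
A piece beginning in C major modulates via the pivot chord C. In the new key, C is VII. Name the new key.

D minor

The numeral VII denotes a major triad on scale degree 7. With C on degree 7, the tonic of the new key is D.
Degree 7 carries a major triad in natural-minor keys, so the destination is D minor.
Check: the diatonic triads of D minor (natural minor) are Dm (i), Edim (ii°), F (III), Gm (iv), Am (v), Bb (VI), C (VII) — C is indeed VII.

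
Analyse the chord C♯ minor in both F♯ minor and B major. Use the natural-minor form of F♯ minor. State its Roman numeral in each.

v in F♯ minor; ii in B major

The scale of F♯ minor (natural minor) is F♯ G♯ A B C♯ D E; C♯ is degree 5, and the triad built there (C♯-E-G♯) is minor, so it is v.
The scale of B major is B C♯ D♯ E F♯ G♯ A♯; C♯ is degree 2, and the triad built there (C♯-E-G♯) is minor, so it is ii.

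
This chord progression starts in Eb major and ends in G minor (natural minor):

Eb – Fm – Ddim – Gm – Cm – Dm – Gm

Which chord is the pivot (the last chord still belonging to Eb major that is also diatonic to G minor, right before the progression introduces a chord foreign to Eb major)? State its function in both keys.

Chords diatonic to Eb major: Eb, Fm, Gm, Ab, Bb, Cm, Ddim.
Reading the progression, the first chord not in that set is Dm, so the modulation leaves Eb major there.
The chord immediately before Dm is Cm, which is diatonic to both keys: vi in Eb major and iv in G minor.

Cm — vi in Eb major, iv in G minor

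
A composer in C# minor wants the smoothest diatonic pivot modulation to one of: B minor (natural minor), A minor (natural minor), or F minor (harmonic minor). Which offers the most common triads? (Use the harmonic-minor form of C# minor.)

B minor

Triads of C# minor (harmonic minor): C# minor (i), D# diminished (ii°), E augmented (III+), F# minor (iv), G# major (V), A major (VI), B# diminished (vii°).
B minor (natural minor) shares 2: F#m, A.
A minor (natural minor) shares 0: none.
F minor (harmonic minor) shares 0: none.
The most common triads (2) are shared with B minor.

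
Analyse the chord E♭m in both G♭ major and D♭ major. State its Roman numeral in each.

The scale of G♭ major is G♭ A♭ B♭ C♭ D♭ E♭ F; E♭ is degree 6, and the triad built there (E♭-G♭-B♭) is minor, so it is vi.
The scale of D♭ major is D♭ E♭ F G♭ A♭ B♭ C; E♭ is degree 2, and the triad built there (E♭-G♭-B♭) is minor, so it is ii.

vi in G♭ major; ii in D♭ major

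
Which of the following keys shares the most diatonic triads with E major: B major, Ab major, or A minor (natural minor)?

Triads of E major: E (I), F#m (ii), G#m (iii), A (IV), B (V), C#m (vi), D#dim (vii°).
B major shares 4: E, G#m, B, C#m.
Ab major shares 0: none.
A minor (natural minor) shares 0: none.
The most common triads (4) are shared with B major.

B major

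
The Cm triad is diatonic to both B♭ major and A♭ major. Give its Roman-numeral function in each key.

The scale of B♭ major is B♭ C D E♭ F G A; C is degree 2, and the triad built there (C-E♭-G) is minor, so it is ii.
The scale of A♭ major is A♭ B♭ C D♭ E♭ F G; C is degree 3, and the triad built there (C-E♭-G) is minor, so it is iii.

ii in B♭ major; iii in A♭ major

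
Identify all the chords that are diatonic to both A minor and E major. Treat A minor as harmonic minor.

Triads in A minor (harmonic minor): Am (i), Bdim (ii°), Caug (III+), Dm (iv), E (V), F (VI), G#dim (vii°).
Triads in E major: E (I), F#m (ii), G#m (iii), A (IV), B (V), C#m (vi), D#dim (vii°).
Shared triads with their functions: E (V in A minor, I in E major).

E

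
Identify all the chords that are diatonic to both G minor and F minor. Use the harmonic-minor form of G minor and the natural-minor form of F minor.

Cm, Eb

Triads in G minor (harmonic minor): Gm (i), Adim (ii°), Bbaug (III+), Cm (iv), D (V), Eb (VI), F#dim (vii°).
Triads in F minor (natural minor): Fm (i), Gdim (ii°), Ab (III), Bbm (iv), Cm (v), Db (VI), Eb (VII).
Shared triads with their functions: Cm (iv in G minor, v in F minor); Eb (VI in G minor, VII in F minor).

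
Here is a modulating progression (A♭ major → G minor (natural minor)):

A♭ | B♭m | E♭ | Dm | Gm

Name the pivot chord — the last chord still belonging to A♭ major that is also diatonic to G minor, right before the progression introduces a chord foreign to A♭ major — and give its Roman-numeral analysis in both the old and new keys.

E♭ — V in A♭ major, VI in G minor

Chords diatonic to A♭ major: A♭, B♭m, Cm, D♭, E♭, Fm, Gdim.
Reading the progression, the first chord not in that set is Dm, so the modulation leaves A♭ major there.
The chord immediately before Dm is E♭, which is diatonic to both keys: V in A♭ major and VI in G minor.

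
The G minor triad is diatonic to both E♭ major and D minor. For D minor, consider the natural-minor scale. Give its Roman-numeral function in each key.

The scale of E♭ major is E♭ F G A♭ B♭ C D; G is degree 3, and the triad built there (G-B♭-D) is minor, so it is iii.
The scale of D minor (natural minor) is D E F G A B♭ C; G is degree 4, and the triad built there (G-B♭-D) is minor, so it is iv.

iii in E♭ major; iv in D minor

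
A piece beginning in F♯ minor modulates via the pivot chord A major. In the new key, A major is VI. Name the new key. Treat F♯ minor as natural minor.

The numeral VI denotes a major triad on scale degree 6. With A on degree 6, the tonic of the new key is C♯.
Degree 6 carries a major triad in minor keys, so the destination is C♯ minor.
Check: the diatonic triads of C♯ minor (natural minor) are C♯m (i), D♯dim (ii°), E (III), F♯m (iv), G♯m (v), A (VI), B (VII) — A major is indeed VI.

C♯ minor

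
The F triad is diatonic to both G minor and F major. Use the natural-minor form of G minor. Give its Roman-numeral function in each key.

The scale of G minor (natural minor) is G A Bb C D Eb F; F is degree 7, and the triad built there (F-A-C) is major, so it is VII.
The scale of F major is F G A Bb C D E; F is degree 1, and the triad built there (F-A-C) is major, so it is I.

VII in G minor; I in F major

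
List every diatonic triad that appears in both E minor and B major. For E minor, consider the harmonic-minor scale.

Triads in E minor (harmonic minor): Em (i), F#dim (ii°), Gaug (III+), Am (iv), B (V), C (VI), D#dim (vii°).
Triads in B major: B (I), C#m (ii), D#m (iii), E (IV), F# (V), G#m (vi), A#dim (vii°).
Shared triads with their functions: B (V in E minor, I in B major).

B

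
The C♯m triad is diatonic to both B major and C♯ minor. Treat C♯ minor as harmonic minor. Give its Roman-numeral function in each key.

ii in B major; i in C♯ minor

The scale of B major is B C♯ D♯ E F♯ G♯ A♯; C♯ is degree 2, and the triad built there (C♯-E-G♯) is minor, so it is ii.
The scale of C♯ minor (harmonic minor) is C♯ D♯ E F♯ G♯ A B♯; C♯ is degree 1, and the triad built there (C♯-E-G♯) is minor, so it is i.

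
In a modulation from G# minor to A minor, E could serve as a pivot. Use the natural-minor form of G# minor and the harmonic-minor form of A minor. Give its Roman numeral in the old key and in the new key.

VI in G# minor; V in A minor

The scale of G# minor (natural minor) is G# A# B C# D# E F#; E is degree 6, and the triad built there (E-G#-B) is major, so it is VI.
The scale of A minor (harmonic minor) is A B C D E F G#; E is degree 5, and the triad built there (E-G#-B) is major, so it is V.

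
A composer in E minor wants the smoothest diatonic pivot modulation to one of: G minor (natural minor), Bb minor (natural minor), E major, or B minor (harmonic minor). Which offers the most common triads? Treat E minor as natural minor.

B minor

Triads of E minor (natural minor): Em (i), F#dim (ii°), G (III), Am (iv), Bm (v), C (VI), D (VII).
G minor (natural minor) shares 0: none.
Bb minor (natural minor) shares 0: none.
E major shares 0: none.
B minor (harmonic minor) shares 3: Em, G, Bm.
The most common triads (3) are shared with B minor.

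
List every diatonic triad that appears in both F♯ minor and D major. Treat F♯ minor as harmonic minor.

Triads in F♯ minor (harmonic minor): F♯ minor (i), G♯ diminished (ii°), A augmented (III+), B minor (iv), C♯ major (V), D major (VI), E♯ diminished (vii°).
Triads in D major: D major (I), E minor (ii), F♯ minor (iii), G major (IV), A major (V), B minor (vi), C♯ diminished (vii°).
Shared triads with their functions: F♯ minor (i in F♯ minor, iii in D major); B minor (iv in F♯ minor, vi in D major); D major (VI in F♯ minor, I in D major).

F♯m, Bm, D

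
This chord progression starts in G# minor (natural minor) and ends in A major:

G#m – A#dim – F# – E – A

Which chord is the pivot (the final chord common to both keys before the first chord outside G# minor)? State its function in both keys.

Chords diatonic to G# minor: G#m, A#dim, B, C#m, D#m, E, F#.
Reading the progression, the first chord not in that set is A, so the modulation leaves G# minor there.
The chord immediately before A is E, which is diatonic to both keys: VI in G# minor and V in A major.

E — VI in G# minor, V in A major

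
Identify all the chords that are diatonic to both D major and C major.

Triads in D major: D (I), Em (ii), F#m (iii), G (IV), A (V), Bm (vi), C#dim (vii°).
Triads in C major: C (I), Dm (ii), Em (iii), F (IV), G (V), Am (vi), Bdim (vii°).
Shared triads with their functions: Em (ii in D major, iii in C major); G (IV in D major, V in C major).

Em, G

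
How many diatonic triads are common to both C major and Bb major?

2

Diatonic triads of C major: C major (I), D minor (ii), E minor (iii), F major (IV), G major (V), A minor (vi), B diminished (vii°).
Diatonic triads of Bb major: Bb major (I), C minor (ii), D minor (iii), Eb major (IV), F major (V), G minor (vi), A diminished (vii°).
Matching root and quality in both lists: D minor, F major.
That gives 2 common triads.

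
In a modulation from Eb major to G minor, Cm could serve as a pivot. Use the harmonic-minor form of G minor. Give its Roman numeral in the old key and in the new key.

vi in Eb major; iv in G minor

The scale of Eb major is Eb F G Ab Bb C D; C is degree 6, and the triad built there (C-Eb-G) is minor, so it is vi.
The scale of G minor (harmonic minor) is G A Bb C D Eb F#; C is degree 4, and the triad built there (C-Eb-G) is minor, so it is iv.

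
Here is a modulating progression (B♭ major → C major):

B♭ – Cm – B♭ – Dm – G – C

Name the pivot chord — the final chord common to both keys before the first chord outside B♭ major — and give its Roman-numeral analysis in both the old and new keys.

Chords diatonic to B♭ major: B♭, Cm, Dm, E♭, F, Gm, Adim.
Reading the progression, the first chord not in that set is G, so the modulation leaves B♭ major there.
The chord immediately before G is Dm, which is diatonic to both keys: iii in B♭ major and ii in C major.

Dm — iii in B♭ major, ii in C major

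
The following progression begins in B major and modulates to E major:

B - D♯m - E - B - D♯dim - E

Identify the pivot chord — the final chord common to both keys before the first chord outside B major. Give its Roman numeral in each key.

B — I in B major, V in E major

Chords diatonic to B major: B, C♯m, D♯m, E, F♯, G♯m, A♯dim.
Reading the progression, the first chord not in that set is D♯dim, so the modulation leaves B major there.
The chord immediately before D♯dim is B, which is diatonic to both keys: I in B major and V in E major.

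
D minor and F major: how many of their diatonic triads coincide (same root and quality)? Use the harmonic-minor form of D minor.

Diatonic triads of D minor (harmonic minor): Dm (i), Edim (ii°), Faug (III+), Gm (iv), A (V), Bb (VI), C#dim (vii°).
Diatonic triads of F major: F (I), Gm (ii), Am (iii), Bb (IV), C (V), Dm (vi), Edim (vii°).
Matching root and quality in both lists: Dm, Edim, Gm, Bb.
That gives 4 common triads.

4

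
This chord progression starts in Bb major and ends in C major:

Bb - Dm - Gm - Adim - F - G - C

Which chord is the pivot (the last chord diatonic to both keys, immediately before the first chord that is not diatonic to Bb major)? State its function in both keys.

F — V in Bb major, IV in C major

Chords diatonic to Bb major: Bb, Cm, Dm, Eb, F, Gm, Adim.
Reading the progression, the first chord not in that set is G, so the modulation leaves Bb major there.
The chord immediately before G is F, which is diatonic to both keys: V in Bb major and IV in C major.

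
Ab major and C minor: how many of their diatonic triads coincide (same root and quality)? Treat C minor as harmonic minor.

Diatonic triads of Ab major: Ab major (I), Bb minor (ii), C minor (iii), Db major (IV), Eb major (V), F minor (vi), G diminished (vii°).
Diatonic triads of C minor (harmonic minor): C minor (i), D diminished (ii°), Eb augmented (III+), F minor (iv), G major (V), Ab major (VI), B diminished (vii°).
Matching root and quality in both lists: Ab major, C minor, F minor.
That gives 3 common triads.

3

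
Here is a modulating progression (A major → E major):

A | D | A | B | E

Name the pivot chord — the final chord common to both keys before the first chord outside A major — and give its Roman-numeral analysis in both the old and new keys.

Chords diatonic to A major: A, Bm, C#m, D, E, F#m, G#dim.
Reading the progression, the first chord not in that set is B, so the modulation leaves A major there.
The chord immediately before B is A, which is diatonic to both keys: I in A major and IV in E major.

A — I in A major, IV in E major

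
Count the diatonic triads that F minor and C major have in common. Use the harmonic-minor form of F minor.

Diatonic triads of F minor (harmonic minor): Fm (i), Gdim (ii°), Abaug (III+), Bbm (iv), C (V), Db (VI), Edim (vii°).
Diatonic triads of C major: C (I), Dm (ii), Em (iii), F (IV), G (V), Am (vi), Bdim (vii°).
Matching root and quality in both lists: C.
That gives 1 common triad.

1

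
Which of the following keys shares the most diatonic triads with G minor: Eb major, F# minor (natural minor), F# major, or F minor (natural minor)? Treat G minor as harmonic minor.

Triads of G minor (harmonic minor): Gm (i), Adim (ii°), Bbaug (III+), Cm (iv), D (V), Eb (VI), F#dim (vii°).
Eb major shares 3: Gm, Cm, Eb.
F# minor (natural minor) shares 1: D.
F# major shares 0: none.
F minor (natural minor) shares 2: Cm, Eb.
The most common triads (3) are shared with Eb major.

Eb major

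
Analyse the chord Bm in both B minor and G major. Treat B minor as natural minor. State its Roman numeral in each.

The scale of B minor (natural minor) is B C# D E F# G A; B is degree 1, and the triad built there (B-D-F#) is minor, so it is i.
The scale of G major is G A B C D E F#; B is degree 3, and the triad built there (B-D-F#) is minor, so it is iii.

i in B minor; iii in G major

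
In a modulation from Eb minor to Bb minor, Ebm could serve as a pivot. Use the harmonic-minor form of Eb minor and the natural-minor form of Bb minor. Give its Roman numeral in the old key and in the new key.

The scale of Eb minor (harmonic minor) is Eb F Gb Ab Bb Cb D; Eb is degree 1, and the triad built there (Eb-Gb-Bb) is minor, so it is i.
The scale of Bb minor (natural minor) is Bb C Db Eb F Gb Ab; Eb is degree 4, and the triad built there (Eb-Gb-Bb) is minor, so it is iv.

i in Eb minor; iv in Bb minor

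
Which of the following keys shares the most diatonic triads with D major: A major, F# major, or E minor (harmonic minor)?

A major

Triads of D major: D (I), Em (ii), F#m (iii), G (IV), A (V), Bm (vi), C#dim (vii°).
A major shares 4: D, F#m, A, Bm.
F# major shares 0: none.
E minor (harmonic minor) shares 1: Em.
The most common triads (4) are shared with A major.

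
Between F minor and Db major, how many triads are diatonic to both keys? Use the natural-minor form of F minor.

Diatonic triads of F minor (natural minor): Fm (i), Gdim (ii°), Ab (III), Bbm (iv), Cm (v), Db (VI), Eb (VII).
Diatonic triads of Db major: Db (I), Ebm (ii), Fm (iii), Gb (IV), Ab (V), Bbm (vi), Cdim (vii°).
Matching root and quality in both lists: Fm, Ab, Bbm, Db.
That gives 4 common triads.

4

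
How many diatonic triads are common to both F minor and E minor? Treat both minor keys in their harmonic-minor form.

Diatonic triads of F minor (harmonic minor): Fm (i), Gdim (ii°), Abaug (III+), Bbm (iv), C (V), Db (VI), Edim (vii°).
Diatonic triads of E minor (harmonic minor): Em (i), F#dim (ii°), Gaug (III+), Am (iv), B (V), C (VI), D#dim (vii°).
Matching root and quality in both lists: C.
That gives 1 common triad.

1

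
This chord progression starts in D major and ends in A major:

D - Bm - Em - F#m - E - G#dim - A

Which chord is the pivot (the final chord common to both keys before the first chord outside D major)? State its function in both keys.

Chords diatonic to D major: D, Em, F#m, G, A, Bm, C#dim.
Reading the progression, the first chord not in that set is E, so the modulation leaves D major there.
The chord immediately before E is F#m, which is diatonic to both keys: iii in D major and vi in A major.

F#m — iii in D major, vi in A major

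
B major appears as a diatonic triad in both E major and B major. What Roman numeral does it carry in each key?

V in E major; I in B major

The scale of E major is E F# G# A B C# D#; B is degree 5, and the triad built there (B-D#-F#) is major, so it is V.
The scale of B major is B C# D# E F# G# A#; B is degree 1, and the triad built there (B-D#-F#) is major, so it is I.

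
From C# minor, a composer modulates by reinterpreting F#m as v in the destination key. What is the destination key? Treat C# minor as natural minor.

The numeral v denotes a minor triad on scale degree 5. With F# on degree 5, the tonic of the new key is B.
Degree 5 carries a minor triad in natural-minor keys, so the destination is B minor.
Check: the diatonic triads of B minor (natural minor) are Bm (i), C#dim (ii°), D (III), Em (iv), F#m (v), G (VI), A (VII) — F#m is indeed v.

B minor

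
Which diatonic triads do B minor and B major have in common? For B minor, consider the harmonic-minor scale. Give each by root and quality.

Triads in B minor (harmonic minor): Bm (i), C♯dim (ii°), Daug (III+), Em (iv), F♯ (V), G (VI), A♯dim (vii°).
Triads in B major: B (I), C♯m (ii), D♯m (iii), E (IV), F♯ (V), G♯m (vi), A♯dim (vii°).
Shared triads with their functions: F♯ (V in B minor, V in B major); A♯dim (vii° in B minor, vii° in B major).

F♯, A♯dim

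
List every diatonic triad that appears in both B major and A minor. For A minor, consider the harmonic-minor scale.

Triads in B major: B major (I), C♯ minor (ii), D♯ minor (iii), E major (IV), F♯ major (V), G♯ minor (vi), A♯ diminished (vii°).
Triads in A minor (harmonic minor): A minor (i), B diminished (ii°), C augmented (III+), D minor (iv), E major (V), F major (VI), G♯ diminished (vii°).
Shared triads with their functions: E major (IV in B major, V in A minor).

E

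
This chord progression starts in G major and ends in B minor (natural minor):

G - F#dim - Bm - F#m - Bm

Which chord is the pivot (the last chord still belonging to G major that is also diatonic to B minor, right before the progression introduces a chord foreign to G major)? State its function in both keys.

Chords diatonic to G major: G, Am, Bm, C, D, Em, F#dim.
Reading the progression, the first chord not in that set is F#m, so the modulation leaves G major there.
The chord immediately before F#m is Bm, which is diatonic to both keys: iii in G major and i in B minor.

Bm — iii in G major, i in B minor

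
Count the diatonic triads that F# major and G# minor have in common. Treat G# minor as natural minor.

Diatonic triads of F# major: F# major (I), G# minor (ii), A# minor (iii), B major (IV), C# major (V), D# minor (vi), E# diminished (vii°).
Diatonic triads of G# minor (natural minor): G# minor (i), A# diminished (ii°), B major (III), C# minor (iv), D# minor (v), E major (VI), F# major (VII).
Matching root and quality in both lists: F# major, G# minor, B major, D# minor.
That gives 4 common triads.

4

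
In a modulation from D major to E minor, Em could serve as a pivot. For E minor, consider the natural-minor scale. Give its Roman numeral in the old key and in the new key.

The scale of D major is D E F# G A B C#; E is degree 2, and the triad built there (E-G-B) is minor, so it is ii.
The scale of E minor (natural minor) is E F# G A B C D; E is degree 1, and the triad built there (E-G-B) is minor, so it is i.

ii in D major; i in E minor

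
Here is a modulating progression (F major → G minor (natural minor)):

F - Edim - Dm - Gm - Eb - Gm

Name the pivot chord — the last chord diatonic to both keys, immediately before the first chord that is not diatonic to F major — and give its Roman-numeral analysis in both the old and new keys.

Gm — ii in F major, i in G minor

Chords diatonic to F major: F, Gm, Am, Bb, C, Dm, Edim.
Reading the progression, the first chord not in that set is Eb, so the modulation leaves F major there.
The chord immediately before Eb is Gm, which is diatonic to both keys: ii in F major and i in G minor.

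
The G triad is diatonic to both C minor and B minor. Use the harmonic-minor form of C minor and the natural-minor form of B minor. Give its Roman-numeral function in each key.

V in C minor; VI in B minor

The scale of C minor (harmonic minor) is C D Eb F G Ab B; G is degree 5, and the triad built there (G-B-D) is major, so it is V.
The scale of B minor (natural minor) is B C# D E F# G A; G is degree 6, and the triad built there (G-B-D) is major, so it is VI.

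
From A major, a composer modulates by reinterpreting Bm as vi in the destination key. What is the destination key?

D major

The numeral vi denotes a minor triad on scale degree 6. With B on degree 6, the tonic of the new key is D.
Degree 6 carries a minor triad in major keys, so the destination is D major.
Check: the diatonic triads of D major are D (I), Em (ii), F#m (iii), G (IV), A (V), Bm (vi), C#dim (vii°) — Bm is indeed vi.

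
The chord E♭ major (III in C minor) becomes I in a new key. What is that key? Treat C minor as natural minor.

E♭ major

The numeral I denotes a major triad on scale degree 1. With E♭ on degree 1, the tonic of the new key is E♭.
Degree 1 carries a major triad in major keys, so the destination is E♭ major.
Check: the diatonic triads of E♭ major are E♭ (I), Fm (ii), Gm (iii), A♭ (IV), B♭ (V), Cm (vi), Ddim (vii°) — E♭ major is indeed I.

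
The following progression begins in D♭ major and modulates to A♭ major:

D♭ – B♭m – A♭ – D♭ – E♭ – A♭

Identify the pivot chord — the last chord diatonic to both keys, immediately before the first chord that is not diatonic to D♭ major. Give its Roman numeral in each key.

D♭ — I in D♭ major, IV in A♭ major

Chords diatonic to D♭ major: D♭, E♭m, Fm, G♭, A♭, B♭m, Cdim.
Reading the progression, the first chord not in that set is E♭, so the modulation leaves D♭ major there.
The chord immediately before E♭ is D♭, which is diatonic to both keys: I in D♭ major and IV in A♭ major.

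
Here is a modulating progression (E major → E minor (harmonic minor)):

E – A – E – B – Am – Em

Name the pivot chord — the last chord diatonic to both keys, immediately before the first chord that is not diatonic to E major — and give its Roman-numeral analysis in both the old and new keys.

B — V in E major, V in E minor

Chords diatonic to E major: E, F#m, G#m, A, B, C#m, D#dim.
Reading the progression, the first chord not in that set is Am, so the modulation leaves E major there.
The chord immediately before Am is B, which is diatonic to both keys: V in E major and V in E minor.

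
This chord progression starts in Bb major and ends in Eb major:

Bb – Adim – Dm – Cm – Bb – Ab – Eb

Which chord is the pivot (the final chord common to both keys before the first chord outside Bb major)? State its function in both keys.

Bb — I in Bb major, V in Eb major

Chords diatonic to Bb major: Bb, Cm, Dm, Eb, F, Gm, Adim.
Reading the progression, the first chord not in that set is Ab, so the modulation leaves Bb major there.
The chord immediately before Ab is Bb, which is diatonic to both keys: I in Bb major and V in Eb major.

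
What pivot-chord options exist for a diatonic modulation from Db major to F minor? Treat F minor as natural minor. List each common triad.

Db, Fm, Ab, Bbm

Triads in Db major: Db major (I), Eb minor (ii), F minor (iii), Gb major (IV), Ab major (V), Bb minor (vi), C diminished (vii°).
Triads in F minor (natural minor): F minor (i), G diminished (ii°), Ab major (III), Bb minor (iv), C minor (v), Db major (VI), Eb major (VII).
Shared triads with their functions: Db major (I in Db major, VI in F minor); F minor (iii in Db major, i in F minor); Ab major (V in Db major, III in F minor); Bb minor (vi in Db major, iv in F minor).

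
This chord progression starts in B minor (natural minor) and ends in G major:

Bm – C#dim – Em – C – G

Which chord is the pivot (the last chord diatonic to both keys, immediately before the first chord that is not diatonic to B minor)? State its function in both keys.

Chords diatonic to B minor: Bm, C#dim, D, Em, F#m, G, A.
Reading the progression, the first chord not in that set is C, so the modulation leaves B minor there.
The chord immediately before C is Em, which is diatonic to both keys: iv in B minor and vi in G major.

Em — iv in B minor, vi in G major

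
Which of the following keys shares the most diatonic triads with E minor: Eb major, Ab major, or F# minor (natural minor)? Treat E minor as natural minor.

Triads of E minor (natural minor): Em (i), F#dim (ii°), G (III), Am (iv), Bm (v), C (VI), D (VII).
Eb major shares 0: none.
Ab major shares 0: none.
F# minor (natural minor) shares 2: Bm, D.
The most common triads (2) are shared with F# minor.

F# minor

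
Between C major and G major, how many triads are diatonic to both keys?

4

Diatonic triads of C major: C (I), Dm (ii), Em (iii), F (IV), G (V), Am (vi), Bdim (vii°).
Diatonic triads of G major: G (I), Am (ii), Bm (iii), C (IV), D (V), Em (vi), F♯dim (vii°).
Matching root and quality in both lists: C, Em, G, Am.
That gives 4 common triads.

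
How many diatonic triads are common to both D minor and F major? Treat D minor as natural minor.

Diatonic triads of D minor (natural minor): Dm (i), Edim (ii°), F (III), Gm (iv), Am (v), Bb (VI), C (VII).
Diatonic triads of F major: F (I), Gm (ii), Am (iii), Bb (IV), C (V), Dm (vi), Edim (vii°).
Matching root and quality in both lists: Dm, Edim, F, Gm, Am, Bb, C.
That gives 7 common triads.

7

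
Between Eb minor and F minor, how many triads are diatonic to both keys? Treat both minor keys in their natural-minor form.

2

Diatonic triads of Eb minor (natural minor): Eb minor (i), F diminished (ii°), Gb major (III), Ab minor (iv), Bb minor (v), Cb major (VI), Db major (VII).
Diatonic triads of F minor (natural minor): F minor (i), G diminished (ii°), Ab major (III), Bb minor (iv), C minor (v), Db major (VI), Eb major (VII).
Matching root and quality in both lists: Bb minor, Db major.
That gives 2 common triads.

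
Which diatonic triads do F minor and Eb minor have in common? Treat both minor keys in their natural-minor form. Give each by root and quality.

Bbm, Db

Triads in F minor (natural minor): F minor (i), G diminished (ii°), Ab major (III), Bb minor (iv), C minor (v), Db major (VI), Eb major (VII).
Triads in Eb minor (natural minor): Eb minor (i), F diminished (ii°), Gb major (III), Ab minor (iv), Bb minor (v), Cb major (VI), Db major (VII).
Shared triads with their functions: Bb minor (iv in F minor, v in Eb minor); Db major (VI in F minor, VII in Eb minor).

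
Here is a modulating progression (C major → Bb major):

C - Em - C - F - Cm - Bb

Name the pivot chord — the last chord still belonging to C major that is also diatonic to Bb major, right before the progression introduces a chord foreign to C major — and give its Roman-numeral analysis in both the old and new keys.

F — IV in C major, V in Bb major

Chords diatonic to C major: C, Dm, Em, F, G, Am, Bdim.
Reading the progression, the first chord not in that set is Cm, so the modulation leaves C major there.
The chord immediately before Cm is F, which is diatonic to both keys: IV in C major and V in Bb major.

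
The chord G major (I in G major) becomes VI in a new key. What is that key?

The numeral VI denotes a major triad on scale degree 6. With G on degree 6, the tonic of the new key is B.
Degree 6 carries a major triad in minor keys, so the destination is B minor.
Check: the diatonic triads of B minor (natural minor) are Bm (i), C#dim (ii°), D (III), Em (iv), F#m (v), G (VI), A (VII) — G major is indeed VI.

B minor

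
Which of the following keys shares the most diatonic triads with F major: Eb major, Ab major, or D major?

Eb major

Triads of F major: F (I), Gm (ii), Am (iii), Bb (IV), C (V), Dm (vi), Edim (vii°).
Eb major shares 2: Gm, Bb.
Ab major shares 0: none.
D major shares 0: none.
The most common triads (2) are shared with Eb major.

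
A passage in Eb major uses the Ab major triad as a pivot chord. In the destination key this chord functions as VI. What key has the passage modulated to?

C minor

The numeral VI denotes a major triad on scale degree 6. With Ab on degree 6, the tonic of the new key is C.
Degree 6 carries a major triad in minor keys, so the destination is C minor.
Check: the diatonic triads of C minor (natural minor) are Cm (i), Ddim (ii°), Eb (III), Fm (iv), Gm (v), Ab (VI), Bb (VII) — Ab major is indeed VI.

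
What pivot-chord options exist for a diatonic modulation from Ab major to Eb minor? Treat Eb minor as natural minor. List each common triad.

Bbm, Db

Triads in Ab major: Ab (I), Bbm (ii), Cm (iii), Db (IV), Eb (V), Fm (vi), Gdim (vii°).
Triads in Eb minor (natural minor): Ebm (i), Fdim (ii°), Gb (III), Abm (iv), Bbm (v), Cb (VI), Db (VII).
Shared triads with their functions: Bbm (ii in Ab major, v in Eb minor); Db (IV in Ab major, VII in Eb minor).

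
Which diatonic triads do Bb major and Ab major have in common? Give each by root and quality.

Triads in Bb major: Bb (I), Cm (ii), Dm (iii), Eb (IV), F (V), Gm (vi), Adim (vii°).
Triads in Ab major: Ab (I), Bbm (ii), Cm (iii), Db (IV), Eb (V), Fm (vi), Gdim (vii°).
Shared triads with their functions: Cm (ii in Bb major, iii in Ab major); Eb (IV in Bb major, V in Ab major).

Cm, Eb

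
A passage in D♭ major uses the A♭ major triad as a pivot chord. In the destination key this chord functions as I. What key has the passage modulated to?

The numeral I denotes a major triad on scale degree 1. With A♭ on degree 1, the tonic of the new key is A♭.
Degree 1 carries a major triad in major keys, so the destination is A♭ major.
Check: the diatonic triads of A♭ major are A♭ (I), B♭m (ii), Cm (iii), D♭ (IV), E♭ (V), Fm (vi), Gdim (vii°) — A♭ major is indeed I.

A♭ major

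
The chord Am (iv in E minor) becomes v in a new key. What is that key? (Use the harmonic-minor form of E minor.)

The numeral v denotes a minor triad on scale degree 5. With A on degree 5, the tonic of the new key is D.
Degree 5 carries a minor triad in natural-minor keys, so the destination is D minor.
Check: the diatonic triads of D minor (natural minor) are Dm (i), Edim (ii°), F (III), Gm (iv), Am (v), Bb (VI), C (VII) — Am is indeed v.

D minor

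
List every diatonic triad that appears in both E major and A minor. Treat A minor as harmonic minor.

E

Triads in E major: E major (I), F♯ minor (ii), G♯ minor (iii), A major (IV), B major (V), C♯ minor (vi), D♯ diminished (vii°).
Triads in A minor (harmonic minor): A minor (i), B diminished (ii°), C augmented (III+), D minor (iv), E major (V), F major (VI), G♯ diminished (vii°).
Shared triads with their functions: E major (I in E major, V in A minor).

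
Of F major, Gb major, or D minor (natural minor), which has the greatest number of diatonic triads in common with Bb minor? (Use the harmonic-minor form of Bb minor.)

Triads of Bb minor (harmonic minor): Bbm (i), Cdim (ii°), Dbaug (III+), Ebm (iv), F (V), Gb (VI), Adim (vii°).
F major shares 1: F.
Gb major shares 3: Bbm, Ebm, Gb.
D minor (natural minor) shares 1: F.
The most common triads (3) are shared with Gb major.

Gb major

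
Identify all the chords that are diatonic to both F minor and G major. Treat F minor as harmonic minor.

Triads in F minor (harmonic minor): F minor (i), G diminished (ii°), Ab augmented (III+), Bb minor (iv), C major (V), Db major (VI), E diminished (vii°).
Triads in G major: G major (I), A minor (ii), B minor (iii), C major (IV), D major (V), E minor (vi), F# diminished (vii°).
Shared triads with their functions: C major (V in F minor, IV in G major).

C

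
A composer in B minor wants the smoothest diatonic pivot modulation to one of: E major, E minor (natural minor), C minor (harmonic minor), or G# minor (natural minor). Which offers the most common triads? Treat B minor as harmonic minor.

E minor

Triads of B minor (harmonic minor): B minor (i), C# diminished (ii°), D augmented (III+), E minor (iv), F# major (V), G major (VI), A# diminished (vii°).
E major shares 0: none.
E minor (natural minor) shares 3: Bm, Em, G.
C minor (harmonic minor) shares 1: G.
G# minor (natural minor) shares 2: F#, A#dim.
The most common triads (3) are shared with E minor.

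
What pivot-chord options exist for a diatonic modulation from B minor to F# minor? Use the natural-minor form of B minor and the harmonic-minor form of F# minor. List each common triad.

Triads in B minor (natural minor): Bm (i), C#dim (ii°), D (III), Em (iv), F#m (v), G (VI), A (VII).
Triads in F# minor (harmonic minor): F#m (i), G#dim (ii°), Aaug (III+), Bm (iv), C# (V), D (VI), E#dim (vii°).
Shared triads with their functions: Bm (i in B minor, iv in F# minor); D (III in B minor, VI in F# minor); F#m (v in B minor, i in F# minor).

Bm, D, F#m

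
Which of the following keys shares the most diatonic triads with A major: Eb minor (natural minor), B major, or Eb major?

B major

Triads of A major: A major (I), B minor (ii), C# minor (iii), D major (IV), E major (V), F# minor (vi), G# diminished (vii°).
Eb minor (natural minor) shares 0: none.
B major shares 2: C#m, E.
Eb major shares 0: none.
The most common triads (2) are shared with B major.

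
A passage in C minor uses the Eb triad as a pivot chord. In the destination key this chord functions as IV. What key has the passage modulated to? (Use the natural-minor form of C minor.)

Bb major

The numeral IV denotes a major triad on scale degree 4. With Eb on degree 4, the tonic of the new key is Bb.
Degree 4 carries a major triad in major keys, so the destination is Bb major.
Check: the diatonic triads of Bb major are Bb (I), Cm (ii), Dm (iii), Eb (IV), F (V), Gm (vi), Adim (vii°) — Eb is indeed IV.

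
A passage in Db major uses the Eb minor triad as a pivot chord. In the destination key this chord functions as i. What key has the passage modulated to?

Eb minor

The numeral i denotes a minor triad on scale degree 1. With Eb on degree 1, the tonic of the new key is Eb.
Degree 1 carries a minor triad in minor keys, so the destination is Eb minor.
Check: the diatonic triads of Eb minor (natural minor) are Ebm (i), Fdim (ii°), Gb (III), Abm (iv), Bbm (v), Cb (VI), Db (VII) — Eb minor is indeed i.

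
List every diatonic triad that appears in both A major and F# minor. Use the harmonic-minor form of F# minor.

Bm, D, F#m, G#dim

Triads in A major: A major (I), B minor (ii), C# minor (iii), D major (IV), E major (V), F# minor (vi), G# diminished (vii°).
Triads in F# minor (harmonic minor): F# minor (i), G# diminished (ii°), A augmented (III+), B minor (iv), C# major (V), D major (VI), E# diminished (vii°).
Shared triads with their functions: B minor (ii in A major, iv in F# minor); D major (IV in A major, VI in F# minor); F# minor (vi in A major, i in F# minor); G# diminished (vii° in A major, ii° in F# minor).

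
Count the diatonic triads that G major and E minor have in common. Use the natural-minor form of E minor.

7

Diatonic triads of G major: G major (I), A minor (ii), B minor (iii), C major (IV), D major (V), E minor (vi), F# diminished (vii°).
Diatonic triads of E minor (natural minor): E minor (i), F# diminished (ii°), G major (III), A minor (iv), B minor (v), C major (VI), D major (VII).
Matching root and quality in both lists: G major, A minor, B minor, C major, D major, E minor, F# diminished.
That gives 7 common triads.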